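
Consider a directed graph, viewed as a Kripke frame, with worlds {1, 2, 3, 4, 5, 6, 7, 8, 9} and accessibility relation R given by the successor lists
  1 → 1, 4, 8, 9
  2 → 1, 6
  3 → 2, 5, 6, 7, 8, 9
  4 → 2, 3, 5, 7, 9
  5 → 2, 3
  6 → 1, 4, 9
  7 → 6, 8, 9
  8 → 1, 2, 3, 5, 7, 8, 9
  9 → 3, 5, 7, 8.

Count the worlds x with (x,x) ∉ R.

7

Enumerating: 2, 3, 4, 5, 6, 7, 9.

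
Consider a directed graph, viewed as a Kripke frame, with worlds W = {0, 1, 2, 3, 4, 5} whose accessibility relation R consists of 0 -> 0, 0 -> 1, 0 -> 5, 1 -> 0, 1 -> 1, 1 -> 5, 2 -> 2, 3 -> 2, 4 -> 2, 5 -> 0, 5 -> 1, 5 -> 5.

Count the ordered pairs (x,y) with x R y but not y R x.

2

Enumerating: (3,2), (4,2).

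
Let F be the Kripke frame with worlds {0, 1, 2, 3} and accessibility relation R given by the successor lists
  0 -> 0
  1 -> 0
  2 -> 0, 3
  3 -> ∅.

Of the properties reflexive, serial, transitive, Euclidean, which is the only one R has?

transitive

Reflexive: no — 1 is not related to itself.
Serial: no — 3 has no R-successor.
Transitive: yes — every two-step R-path is closed by a direct edge.
Euclidean: no — 2 R 0 and 2 R 3, but not 0 R 3.
Only transitive holds.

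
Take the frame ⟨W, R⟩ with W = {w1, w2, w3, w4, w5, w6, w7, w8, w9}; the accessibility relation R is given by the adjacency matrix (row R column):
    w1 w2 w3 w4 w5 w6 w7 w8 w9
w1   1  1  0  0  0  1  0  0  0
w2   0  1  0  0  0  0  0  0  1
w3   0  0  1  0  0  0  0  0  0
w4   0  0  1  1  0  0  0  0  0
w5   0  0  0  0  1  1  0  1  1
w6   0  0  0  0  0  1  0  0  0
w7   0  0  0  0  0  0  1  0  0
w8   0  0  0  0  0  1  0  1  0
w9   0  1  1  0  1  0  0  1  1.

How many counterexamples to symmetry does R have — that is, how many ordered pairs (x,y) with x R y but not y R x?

Enumerating: (w1,w2), (w1,w6), (w4,w3), (w5,w6), (w5,w8), (w8,w6), (w9,w3), (w9,w8).

8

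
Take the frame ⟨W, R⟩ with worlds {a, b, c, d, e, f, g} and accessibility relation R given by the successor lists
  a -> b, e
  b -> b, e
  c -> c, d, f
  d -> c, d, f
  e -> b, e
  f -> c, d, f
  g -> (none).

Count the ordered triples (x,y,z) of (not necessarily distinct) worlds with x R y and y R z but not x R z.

R is transitive; there are no such tuples.

0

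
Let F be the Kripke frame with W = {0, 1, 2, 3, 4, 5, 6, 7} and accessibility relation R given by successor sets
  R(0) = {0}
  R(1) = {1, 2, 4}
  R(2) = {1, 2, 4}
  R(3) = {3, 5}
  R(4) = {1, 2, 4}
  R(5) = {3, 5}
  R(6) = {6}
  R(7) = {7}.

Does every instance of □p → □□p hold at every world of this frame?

Yes

Axiom 4 corresponds to the accessibility relation being transitive.
Transitive: yes — every two-step R-path is closed by a direct edge.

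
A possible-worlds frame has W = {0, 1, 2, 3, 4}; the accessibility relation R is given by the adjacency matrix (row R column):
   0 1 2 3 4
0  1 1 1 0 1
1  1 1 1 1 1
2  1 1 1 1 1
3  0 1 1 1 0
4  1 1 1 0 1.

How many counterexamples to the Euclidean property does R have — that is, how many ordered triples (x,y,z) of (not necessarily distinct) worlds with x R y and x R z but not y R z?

8

Enumerating: (1,0,3), (1,3,0), (1,3,4), (1,4,3), (2,0,3), (2,3,0), (2,3,4), (2,4,3).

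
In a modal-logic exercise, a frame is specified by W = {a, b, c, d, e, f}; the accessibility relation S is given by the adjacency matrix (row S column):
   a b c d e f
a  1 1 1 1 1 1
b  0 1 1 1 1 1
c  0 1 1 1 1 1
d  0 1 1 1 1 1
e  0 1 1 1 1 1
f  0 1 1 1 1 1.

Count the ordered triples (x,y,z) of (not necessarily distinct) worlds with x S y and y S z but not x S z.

0

S is transitive; there are no such tuples.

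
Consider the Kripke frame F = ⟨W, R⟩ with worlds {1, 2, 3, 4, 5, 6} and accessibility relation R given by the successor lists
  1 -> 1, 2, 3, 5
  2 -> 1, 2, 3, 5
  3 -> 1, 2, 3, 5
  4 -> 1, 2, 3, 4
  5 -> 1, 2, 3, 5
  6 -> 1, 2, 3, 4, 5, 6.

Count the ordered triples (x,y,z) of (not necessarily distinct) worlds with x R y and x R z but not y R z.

Enumerating: (4,1,4), (4,2,4), (4,3,4), (6,1,4), (6,1,6), (6,2,4), (6,2,6), (6,3,4), (6,3,6), (6,4,5), (6,4,6), (6,5,4), (6,5,6).

13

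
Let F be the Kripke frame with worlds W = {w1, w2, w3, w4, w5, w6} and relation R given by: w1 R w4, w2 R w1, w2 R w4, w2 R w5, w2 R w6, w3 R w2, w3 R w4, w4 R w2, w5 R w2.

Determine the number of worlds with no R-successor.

1

Enumerating: w6.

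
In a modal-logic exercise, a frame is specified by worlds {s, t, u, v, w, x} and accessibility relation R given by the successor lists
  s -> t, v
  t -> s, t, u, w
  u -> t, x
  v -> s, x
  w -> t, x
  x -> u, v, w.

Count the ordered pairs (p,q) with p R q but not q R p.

0

R is symmetric; there are no such tuples.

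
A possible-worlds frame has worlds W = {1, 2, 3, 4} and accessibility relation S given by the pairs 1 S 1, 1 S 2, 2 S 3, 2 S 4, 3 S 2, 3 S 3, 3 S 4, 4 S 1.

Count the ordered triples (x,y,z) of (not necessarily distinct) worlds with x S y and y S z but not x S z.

6

Enumerating: (1,2,3), (1,2,4), (2,3,2), (2,4,1), (3,4,1), (4,1,2).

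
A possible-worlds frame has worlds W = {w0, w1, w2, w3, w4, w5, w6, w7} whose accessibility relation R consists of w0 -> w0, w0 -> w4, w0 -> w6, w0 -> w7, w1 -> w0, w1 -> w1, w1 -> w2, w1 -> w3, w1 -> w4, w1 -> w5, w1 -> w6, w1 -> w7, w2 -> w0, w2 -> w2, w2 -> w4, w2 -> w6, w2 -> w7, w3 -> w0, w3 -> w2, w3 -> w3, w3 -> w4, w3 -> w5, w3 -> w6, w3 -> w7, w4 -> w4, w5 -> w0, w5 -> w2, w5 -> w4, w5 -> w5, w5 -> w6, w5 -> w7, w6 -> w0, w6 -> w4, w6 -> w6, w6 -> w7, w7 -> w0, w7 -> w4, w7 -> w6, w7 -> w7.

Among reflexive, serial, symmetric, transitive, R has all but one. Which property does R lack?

symmetric

Reflexive: yes — every world is R-related to itself.
Serial: yes — every world has a successor (e.g. w0 R w0).
Symmetric: no — w0 R w4 but not w4 R w0.
Transitive: yes — every two-step R-path is closed by a direct edge.
Only symmetric fails.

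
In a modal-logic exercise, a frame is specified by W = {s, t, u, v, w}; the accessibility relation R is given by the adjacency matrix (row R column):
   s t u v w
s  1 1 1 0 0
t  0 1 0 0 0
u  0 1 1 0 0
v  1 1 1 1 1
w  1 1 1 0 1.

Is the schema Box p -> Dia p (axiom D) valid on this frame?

Yes

By correspondence theory, D is valid on a frame iff R is serial.
Serial: yes — every world has a successor (e.g. s R s).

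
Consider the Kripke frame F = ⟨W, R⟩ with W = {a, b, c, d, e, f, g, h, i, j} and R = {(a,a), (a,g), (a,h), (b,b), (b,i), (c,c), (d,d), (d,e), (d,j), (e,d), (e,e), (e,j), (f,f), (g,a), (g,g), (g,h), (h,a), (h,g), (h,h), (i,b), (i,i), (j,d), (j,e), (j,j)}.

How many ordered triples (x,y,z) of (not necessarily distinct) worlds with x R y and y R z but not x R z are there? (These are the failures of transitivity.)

R is transitive; there are no such tuples.

0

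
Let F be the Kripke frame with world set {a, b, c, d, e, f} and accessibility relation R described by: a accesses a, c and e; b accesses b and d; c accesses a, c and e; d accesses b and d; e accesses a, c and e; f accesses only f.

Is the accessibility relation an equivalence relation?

Reflexive: yes — every world is R-related to itself.
Symmetric: yes — every pair in R has its reverse in R.
Transitive: yes — every two-step R-path is closed by a direct edge.
So R is an equivalence relation.

Yes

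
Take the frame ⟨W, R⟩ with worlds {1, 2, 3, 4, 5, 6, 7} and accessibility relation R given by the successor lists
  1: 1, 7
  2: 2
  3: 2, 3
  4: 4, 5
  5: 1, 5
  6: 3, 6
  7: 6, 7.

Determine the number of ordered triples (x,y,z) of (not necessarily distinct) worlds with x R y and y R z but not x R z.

5

Enumerating: (1,7,6), (4,5,1), (5,1,7), (6,3,2), (7,6,3).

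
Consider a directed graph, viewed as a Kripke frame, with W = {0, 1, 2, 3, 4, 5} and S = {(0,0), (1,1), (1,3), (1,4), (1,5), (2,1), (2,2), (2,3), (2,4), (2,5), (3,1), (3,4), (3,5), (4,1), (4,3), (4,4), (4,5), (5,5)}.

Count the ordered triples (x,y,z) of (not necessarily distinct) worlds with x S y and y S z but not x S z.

2

Enumerating: (3,1,3), (3,4,3).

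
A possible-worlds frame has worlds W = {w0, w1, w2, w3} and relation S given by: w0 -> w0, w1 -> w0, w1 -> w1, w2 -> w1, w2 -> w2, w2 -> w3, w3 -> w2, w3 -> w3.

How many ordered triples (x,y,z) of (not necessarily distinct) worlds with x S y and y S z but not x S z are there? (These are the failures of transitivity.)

Enumerating: (w2,w1,w0), (w3,w2,w1).

2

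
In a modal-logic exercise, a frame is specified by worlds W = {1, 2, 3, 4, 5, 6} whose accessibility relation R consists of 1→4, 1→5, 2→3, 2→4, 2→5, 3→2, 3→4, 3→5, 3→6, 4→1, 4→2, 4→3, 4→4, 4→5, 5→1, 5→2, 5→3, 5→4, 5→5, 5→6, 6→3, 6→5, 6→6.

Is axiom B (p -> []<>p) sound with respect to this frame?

Yes

Axiom B corresponds to the accessibility relation being symmetric.
Symmetric: yes — every pair in R has its reverse in R.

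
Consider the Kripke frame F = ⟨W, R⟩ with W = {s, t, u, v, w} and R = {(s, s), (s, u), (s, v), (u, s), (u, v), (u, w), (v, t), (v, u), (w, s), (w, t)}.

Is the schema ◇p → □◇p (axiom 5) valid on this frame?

The schema 5 characterises exactly the Euclidean frames.
Euclidean: no — u R s and u R w, but not s R w.

No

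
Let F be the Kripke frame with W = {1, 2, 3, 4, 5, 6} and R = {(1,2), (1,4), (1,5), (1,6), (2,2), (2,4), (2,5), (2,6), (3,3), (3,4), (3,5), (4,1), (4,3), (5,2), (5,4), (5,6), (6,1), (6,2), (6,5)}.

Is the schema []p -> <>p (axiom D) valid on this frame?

Axiom D corresponds to the accessibility relation being serial.
Serial: yes — every world has a successor (e.g. 1 R 2).

Yes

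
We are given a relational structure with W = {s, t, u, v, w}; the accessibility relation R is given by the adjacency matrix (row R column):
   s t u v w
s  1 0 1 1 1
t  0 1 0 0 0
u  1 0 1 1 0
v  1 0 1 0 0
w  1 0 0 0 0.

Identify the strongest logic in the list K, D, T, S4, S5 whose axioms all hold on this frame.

D

Serial (axiom D): yes — every world has a successor (e.g. s R s).
Reflexive (axiom T): no — v is not related to itself.
Transitive (axiom 4): no — u R s and s R w, but not u R w.
Euclidean (axiom 5): no — s R u and s R w, but not u R w.
So F validates K, D; T would additionally require R to be reflexive. The strongest is D.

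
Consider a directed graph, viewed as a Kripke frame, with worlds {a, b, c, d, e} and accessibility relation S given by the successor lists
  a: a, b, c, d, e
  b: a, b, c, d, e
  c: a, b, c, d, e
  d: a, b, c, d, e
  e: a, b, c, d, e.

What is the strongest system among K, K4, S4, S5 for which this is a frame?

S5

Transitive (axiom 4): yes — every two-step S-path is closed by a direct edge.
Reflexive (axiom T): yes — every world is S-related to itself.
Euclidean (axiom 5): yes — any two successors of a common world are S-related.
So F validates K, K4, S4, S5. The strongest is S5.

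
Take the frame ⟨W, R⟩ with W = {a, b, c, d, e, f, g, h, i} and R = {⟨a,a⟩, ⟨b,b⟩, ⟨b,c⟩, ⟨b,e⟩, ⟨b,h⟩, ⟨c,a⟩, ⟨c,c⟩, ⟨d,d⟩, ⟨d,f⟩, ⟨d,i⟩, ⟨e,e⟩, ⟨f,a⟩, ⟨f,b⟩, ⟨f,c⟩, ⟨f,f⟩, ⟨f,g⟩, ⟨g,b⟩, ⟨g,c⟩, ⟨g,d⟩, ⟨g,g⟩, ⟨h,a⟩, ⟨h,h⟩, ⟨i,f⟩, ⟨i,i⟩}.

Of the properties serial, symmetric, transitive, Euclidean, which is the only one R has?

serial

Serial: yes — every world has a successor (e.g. a R a).
Symmetric: no — b R c but not c R b.
Transitive: no — b R c and c R a, but not b R a.
Euclidean: no — b R c and b R e, but not c R e.
Only serial holds.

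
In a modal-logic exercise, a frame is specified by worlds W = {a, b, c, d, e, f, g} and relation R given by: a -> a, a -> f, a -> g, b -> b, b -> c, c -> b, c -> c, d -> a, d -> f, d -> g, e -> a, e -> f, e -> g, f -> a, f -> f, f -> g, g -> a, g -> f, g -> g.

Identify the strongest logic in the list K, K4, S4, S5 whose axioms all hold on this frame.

Transitive (axiom 4): yes — every two-step R-path is closed by a direct edge.
Reflexive (axiom T): no — d is not related to itself.
Euclidean (axiom 5): yes — any two successors of a common world are R-related.
So F validates K, K4; S4 would additionally require R to be reflexive. The strongest is K4.

K4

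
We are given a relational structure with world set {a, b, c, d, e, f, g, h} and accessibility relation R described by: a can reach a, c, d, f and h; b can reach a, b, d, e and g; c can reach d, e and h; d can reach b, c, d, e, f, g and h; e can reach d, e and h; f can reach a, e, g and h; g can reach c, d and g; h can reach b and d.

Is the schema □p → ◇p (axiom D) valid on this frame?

Yes

By correspondence theory, D is valid on a frame iff R is serial.
Serial: yes — every world has a successor (e.g. a R a).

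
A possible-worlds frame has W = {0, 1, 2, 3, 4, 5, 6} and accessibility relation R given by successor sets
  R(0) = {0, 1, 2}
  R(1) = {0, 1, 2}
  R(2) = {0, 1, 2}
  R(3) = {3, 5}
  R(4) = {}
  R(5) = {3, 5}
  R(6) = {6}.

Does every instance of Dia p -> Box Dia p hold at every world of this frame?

Yes

Axiom 5 corresponds to the accessibility relation being Euclidean.
Euclidean: yes — any two successors of a common world are R-related.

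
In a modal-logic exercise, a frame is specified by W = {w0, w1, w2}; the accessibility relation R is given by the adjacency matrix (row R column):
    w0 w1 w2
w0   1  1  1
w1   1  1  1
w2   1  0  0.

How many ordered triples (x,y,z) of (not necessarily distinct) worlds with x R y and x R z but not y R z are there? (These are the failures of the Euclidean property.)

4

Enumerating: (w0,w2,w1), (w0,w2,w2), (w1,w2,w1), (w1,w2,w2).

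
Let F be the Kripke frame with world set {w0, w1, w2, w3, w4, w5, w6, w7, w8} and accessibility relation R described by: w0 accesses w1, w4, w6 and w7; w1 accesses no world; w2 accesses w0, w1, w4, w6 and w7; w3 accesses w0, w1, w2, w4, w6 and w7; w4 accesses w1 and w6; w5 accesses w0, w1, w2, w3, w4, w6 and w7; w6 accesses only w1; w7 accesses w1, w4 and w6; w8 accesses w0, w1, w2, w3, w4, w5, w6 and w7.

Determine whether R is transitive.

Yes

Transitive: yes — every two-step R-path is closed by a direct edge.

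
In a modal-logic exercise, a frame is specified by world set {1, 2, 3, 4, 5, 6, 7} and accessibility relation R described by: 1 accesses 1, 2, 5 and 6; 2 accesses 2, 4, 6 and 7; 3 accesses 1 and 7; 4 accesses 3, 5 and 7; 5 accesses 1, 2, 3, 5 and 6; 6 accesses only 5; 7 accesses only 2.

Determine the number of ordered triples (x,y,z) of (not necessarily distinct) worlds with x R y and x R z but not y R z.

Enumerating: (1,2,1), (1,2,5), (1,6,1), (1,6,2), (1,6,6), (2,4,2), (2,4,4), (2,4,6), (2,6,2), (2,6,4), (2,6,6), (2,6,7), … and 24 more.
Total: 36.

36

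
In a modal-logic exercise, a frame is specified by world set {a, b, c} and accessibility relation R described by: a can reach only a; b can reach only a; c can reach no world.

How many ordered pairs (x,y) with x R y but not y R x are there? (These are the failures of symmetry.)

1

Enumerating: (b,a).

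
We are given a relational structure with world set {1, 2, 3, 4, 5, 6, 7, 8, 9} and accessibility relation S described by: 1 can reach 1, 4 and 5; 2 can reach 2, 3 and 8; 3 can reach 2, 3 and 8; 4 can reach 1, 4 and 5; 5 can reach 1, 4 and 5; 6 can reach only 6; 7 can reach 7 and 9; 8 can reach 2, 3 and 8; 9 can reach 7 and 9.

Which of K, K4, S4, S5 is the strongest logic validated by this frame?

S5

Transitive (axiom 4): yes — every two-step S-path is closed by a direct edge.
Reflexive (axiom T): yes — every world is S-related to itself.
Euclidean (axiom 5): yes — any two successors of a common world are S-related.
So F validates K, K4, S4, S5. The strongest is S5.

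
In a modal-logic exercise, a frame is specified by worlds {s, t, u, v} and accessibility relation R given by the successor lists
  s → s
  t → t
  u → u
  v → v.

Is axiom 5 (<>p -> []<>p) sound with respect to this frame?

The schema 5 characterises exactly the Euclidean frames.
Euclidean: yes — any two successors of a common world are R-related.

Yes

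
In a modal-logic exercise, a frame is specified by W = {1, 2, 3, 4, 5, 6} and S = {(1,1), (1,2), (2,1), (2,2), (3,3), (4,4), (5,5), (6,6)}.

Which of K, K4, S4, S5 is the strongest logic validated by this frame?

S5

Transitive (axiom 4): yes — every two-step S-path is closed by a direct edge.
Reflexive (axiom T): yes — every world is S-related to itself.
Euclidean (axiom 5): yes — any two successors of a common world are S-related.
So F validates K, K4, S4, S5. The strongest is S5.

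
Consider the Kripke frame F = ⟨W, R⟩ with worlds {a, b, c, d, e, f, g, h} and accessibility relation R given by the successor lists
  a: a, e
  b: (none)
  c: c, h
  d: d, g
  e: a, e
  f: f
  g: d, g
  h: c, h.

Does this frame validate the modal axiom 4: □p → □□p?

Yes

By correspondence theory, 4 is valid on a frame iff R is transitive.
Transitive: yes — every two-step R-path is closed by a direct edge.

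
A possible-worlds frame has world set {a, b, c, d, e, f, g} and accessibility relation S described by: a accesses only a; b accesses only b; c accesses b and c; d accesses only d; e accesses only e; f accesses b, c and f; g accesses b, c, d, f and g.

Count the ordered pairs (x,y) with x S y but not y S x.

7

Enumerating: (c,b), (f,b), (f,c), (g,b), (g,c), (g,d), (g,f).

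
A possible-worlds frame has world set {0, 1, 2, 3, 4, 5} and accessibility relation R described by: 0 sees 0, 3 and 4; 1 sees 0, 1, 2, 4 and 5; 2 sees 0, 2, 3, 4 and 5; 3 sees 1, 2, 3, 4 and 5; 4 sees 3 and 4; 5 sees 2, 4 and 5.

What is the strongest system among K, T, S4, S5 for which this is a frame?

Reflexive (axiom T): yes — every world is R-related to itself.
Transitive (axiom 4): no — 0 R 3 and 3 R 1, but not 0 R 1.
Euclidean (axiom 5): no — 1 R 0 and 1 R 2, but not 0 R 2.
So F validates K, T; S4 would additionally require R to be transitive. The strongest is T.

T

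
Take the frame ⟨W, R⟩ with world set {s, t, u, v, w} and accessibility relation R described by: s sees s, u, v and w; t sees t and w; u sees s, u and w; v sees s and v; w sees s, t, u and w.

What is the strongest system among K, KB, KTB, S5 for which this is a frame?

KTB

Symmetric (axiom B): yes — every pair in R has its reverse in R.
Reflexive (axiom T): yes — every world is R-related to itself.
Euclidean (axiom 5): no — s R u and s R v, but not u R v.
So F validates K, KB, KTB; S5 would additionally require R to be Euclidean. The strongest is KTB.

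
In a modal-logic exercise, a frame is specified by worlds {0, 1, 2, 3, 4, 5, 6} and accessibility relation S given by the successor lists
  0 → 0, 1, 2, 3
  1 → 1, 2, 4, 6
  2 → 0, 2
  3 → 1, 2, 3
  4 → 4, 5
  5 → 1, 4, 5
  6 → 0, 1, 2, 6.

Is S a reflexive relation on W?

Reflexive: yes — every world is S-related to itself.

Yes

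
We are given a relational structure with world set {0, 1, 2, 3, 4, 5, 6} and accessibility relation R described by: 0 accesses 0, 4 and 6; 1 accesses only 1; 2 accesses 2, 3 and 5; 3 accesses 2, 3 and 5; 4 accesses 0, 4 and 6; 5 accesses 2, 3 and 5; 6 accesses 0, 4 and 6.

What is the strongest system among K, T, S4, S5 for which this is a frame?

Reflexive (axiom T): yes — every world is R-related to itself.
Transitive (axiom 4): yes — every two-step R-path is closed by a direct edge.
Euclidean (axiom 5): yes — any two successors of a common world are R-related.
So F validates K, T, S4, S5. The strongest is S5.

S5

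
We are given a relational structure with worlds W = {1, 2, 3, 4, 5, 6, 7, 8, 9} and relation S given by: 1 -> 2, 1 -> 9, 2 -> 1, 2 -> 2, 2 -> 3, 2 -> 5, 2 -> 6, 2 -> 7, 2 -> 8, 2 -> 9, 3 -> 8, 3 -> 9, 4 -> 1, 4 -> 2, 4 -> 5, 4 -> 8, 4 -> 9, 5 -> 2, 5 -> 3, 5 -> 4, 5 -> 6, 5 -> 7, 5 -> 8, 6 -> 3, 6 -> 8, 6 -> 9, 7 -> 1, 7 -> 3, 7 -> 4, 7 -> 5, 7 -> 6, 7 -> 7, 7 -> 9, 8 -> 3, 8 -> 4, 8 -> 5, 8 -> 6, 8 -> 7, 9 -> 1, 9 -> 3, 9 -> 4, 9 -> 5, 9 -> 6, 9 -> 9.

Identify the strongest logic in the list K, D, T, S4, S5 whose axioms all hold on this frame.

Serial (axiom D): yes — every world has a successor (e.g. 1 S 2).
Reflexive (axiom T): no — 1 is not related to itself.
Transitive (axiom 4): no — 1 S 2 and 2 S 3, but not 1 S 3.
Euclidean (axiom 5): no — 1 S 9 and 1 S 2, but not 9 S 2.
So F validates K, D; T would additionally require S to be reflexive. The strongest is D.

D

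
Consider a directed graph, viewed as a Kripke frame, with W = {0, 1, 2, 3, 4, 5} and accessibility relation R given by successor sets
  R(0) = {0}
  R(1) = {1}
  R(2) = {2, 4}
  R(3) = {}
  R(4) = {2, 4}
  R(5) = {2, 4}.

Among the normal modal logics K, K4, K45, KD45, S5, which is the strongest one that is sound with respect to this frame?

K45

Transitive (axiom 4): yes — every two-step R-path is closed by a direct edge.
Euclidean (axiom 5): yes — any two successors of a common world are R-related.
Serial (axiom D): no — 3 has no R-successor.
Reflexive (axiom T): no — 3 is not related to itself.
So F validates K, K4, K45; KD45 would additionally require R to be serial. The strongest is K45.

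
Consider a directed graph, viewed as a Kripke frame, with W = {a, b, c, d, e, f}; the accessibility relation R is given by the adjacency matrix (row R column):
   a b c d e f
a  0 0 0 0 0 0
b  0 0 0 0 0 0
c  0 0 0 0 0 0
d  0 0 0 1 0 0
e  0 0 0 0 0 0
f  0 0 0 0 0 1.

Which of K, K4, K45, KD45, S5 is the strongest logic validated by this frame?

Transitive (axiom 4): yes — every two-step R-path is closed by a direct edge.
Euclidean (axiom 5): yes — any two successors of a common world are R-related.
Serial (axiom D): no — a has no R-successor.
Reflexive (axiom T): no — a is not related to itself.
So F validates K, K4, K45; KD45 would additionally require R to be serial. The strongest is K45.

K45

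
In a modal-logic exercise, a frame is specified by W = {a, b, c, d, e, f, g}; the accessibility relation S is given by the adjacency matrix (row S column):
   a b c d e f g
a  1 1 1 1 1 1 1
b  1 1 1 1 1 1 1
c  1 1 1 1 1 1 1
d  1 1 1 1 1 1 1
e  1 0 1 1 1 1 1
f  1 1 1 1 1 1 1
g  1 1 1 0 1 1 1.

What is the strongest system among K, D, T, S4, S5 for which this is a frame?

Serial (axiom D): yes — every world has a successor (e.g. a S a).
Reflexive (axiom T): yes — every world is S-related to itself.
Transitive (axiom 4): no — e S a and a S b, but not e S b.
Euclidean (axiom 5): no — a S e and a S b, but not e S b.
So F validates K, D, T; S4 would additionally require S to be transitive. The strongest is T.

T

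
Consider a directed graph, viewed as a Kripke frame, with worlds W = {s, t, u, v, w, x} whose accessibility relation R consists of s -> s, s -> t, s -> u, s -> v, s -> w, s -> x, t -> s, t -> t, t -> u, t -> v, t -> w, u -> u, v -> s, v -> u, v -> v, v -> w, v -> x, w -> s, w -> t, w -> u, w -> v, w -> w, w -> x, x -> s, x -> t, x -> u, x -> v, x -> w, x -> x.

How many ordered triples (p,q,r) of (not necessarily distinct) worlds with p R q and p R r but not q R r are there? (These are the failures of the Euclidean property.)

Enumerating: (s,t,x), (s,u,s), (s,u,t), (s,u,v), (s,u,w), (s,u,x), (s,v,t), (t,u,s), (t,u,t), (t,u,v), (t,u,w), (t,v,t), … and 18 more.
Total: 30.

30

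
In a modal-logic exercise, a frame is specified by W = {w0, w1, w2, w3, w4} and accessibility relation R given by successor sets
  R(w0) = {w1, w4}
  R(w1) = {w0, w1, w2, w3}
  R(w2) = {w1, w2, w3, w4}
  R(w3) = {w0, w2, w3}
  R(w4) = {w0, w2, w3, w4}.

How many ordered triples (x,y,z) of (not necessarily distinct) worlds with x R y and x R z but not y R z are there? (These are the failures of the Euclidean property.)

Enumerating: (w0,w1,w4), (w0,w4,w1), (w1,w0,w0), (w1,w0,w2), (w1,w0,w3), (w1,w2,w0), (w1,w3,w1), (w2,w1,w4), (w2,w3,w1), (w2,w3,w4), (w2,w4,w1), (w3,w0,w0), … and 8 more.
Total: 20.

20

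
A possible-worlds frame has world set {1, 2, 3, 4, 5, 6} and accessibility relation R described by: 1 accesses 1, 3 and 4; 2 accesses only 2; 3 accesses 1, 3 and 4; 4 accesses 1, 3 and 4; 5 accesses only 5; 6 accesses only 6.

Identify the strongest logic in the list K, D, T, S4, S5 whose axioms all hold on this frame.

Serial (axiom D): yes — every world has a successor (e.g. 1 R 1).
Reflexive (axiom T): yes — every world is R-related to itself.
Transitive (axiom 4): yes — every two-step R-path is closed by a direct edge.
Euclidean (axiom 5): yes — any two successors of a common world are R-related.
So F validates K, D, T, S4, S5. The strongest is S5.

S5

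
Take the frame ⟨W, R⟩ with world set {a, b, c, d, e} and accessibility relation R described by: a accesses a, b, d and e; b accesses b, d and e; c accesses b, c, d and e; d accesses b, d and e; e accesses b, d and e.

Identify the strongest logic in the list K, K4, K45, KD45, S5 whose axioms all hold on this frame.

K4

Transitive (axiom 4): yes — every two-step R-path is closed by a direct edge.
Euclidean (axiom 5): no — a R b and a R a, but not b R a.
Serial (axiom D): yes — every world has a successor (e.g. a R a).
Reflexive (axiom T): yes — every world is R-related to itself.
So F validates K, K4; K45 would additionally require R to be Euclidean. The strongest is K4.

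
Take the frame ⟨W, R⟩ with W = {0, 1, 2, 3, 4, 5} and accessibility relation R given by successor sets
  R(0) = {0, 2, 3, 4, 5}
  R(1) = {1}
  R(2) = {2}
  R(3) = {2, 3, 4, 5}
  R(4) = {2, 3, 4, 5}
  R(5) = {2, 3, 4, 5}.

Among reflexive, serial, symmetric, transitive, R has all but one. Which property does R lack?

symmetric

Reflexive: yes — every world is R-related to itself.
Serial: yes — every world has a successor (e.g. 0 R 0).
Symmetric: no — 0 R 2 but not 2 R 0.
Transitive: yes — every two-step R-path is closed by a direct edge.
Only symmetric fails.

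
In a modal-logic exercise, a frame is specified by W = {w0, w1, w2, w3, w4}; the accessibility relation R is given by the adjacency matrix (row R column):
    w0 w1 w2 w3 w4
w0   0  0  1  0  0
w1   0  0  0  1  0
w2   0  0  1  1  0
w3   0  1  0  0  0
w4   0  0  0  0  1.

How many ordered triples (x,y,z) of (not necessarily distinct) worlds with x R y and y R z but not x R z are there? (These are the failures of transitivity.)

Enumerating: (w0,w2,w3), (w1,w3,w1), (w2,w3,w1), (w3,w1,w3).

4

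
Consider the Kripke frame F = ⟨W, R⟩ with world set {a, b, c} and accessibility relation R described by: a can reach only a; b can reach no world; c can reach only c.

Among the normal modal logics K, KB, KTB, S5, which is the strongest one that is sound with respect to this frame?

Symmetric (axiom B): yes — every pair in R has its reverse in R.
Reflexive (axiom T): no — b is not related to itself.
Euclidean (axiom 5): yes — any two successors of a common world are R-related.
So F validates K, KB; KTB would additionally require R to be reflexive. The strongest is KB.

KB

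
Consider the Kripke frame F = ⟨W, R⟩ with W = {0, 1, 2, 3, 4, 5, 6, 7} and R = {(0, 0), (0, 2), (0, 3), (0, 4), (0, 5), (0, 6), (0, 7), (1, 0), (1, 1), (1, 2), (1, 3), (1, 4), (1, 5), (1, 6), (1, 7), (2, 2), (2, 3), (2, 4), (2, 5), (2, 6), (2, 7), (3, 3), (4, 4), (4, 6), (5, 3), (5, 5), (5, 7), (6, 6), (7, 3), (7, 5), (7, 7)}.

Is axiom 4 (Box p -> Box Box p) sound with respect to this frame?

Yes

By correspondence theory, 4 is valid on a frame iff R is transitive.
Transitive: yes — every two-step R-path is closed by a direct edge.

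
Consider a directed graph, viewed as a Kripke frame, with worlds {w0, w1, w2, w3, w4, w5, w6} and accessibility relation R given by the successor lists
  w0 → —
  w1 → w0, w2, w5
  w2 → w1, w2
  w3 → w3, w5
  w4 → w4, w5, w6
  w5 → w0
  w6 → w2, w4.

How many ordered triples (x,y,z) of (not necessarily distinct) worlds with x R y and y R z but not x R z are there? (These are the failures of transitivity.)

Enumerating: (w1,w2,w1), (w2,w1,w0), (w2,w1,w5), (w3,w5,w0), (w4,w5,w0), (w4,w6,w2), (w6,w2,w1), (w6,w4,w5), (w6,w4,w6).

9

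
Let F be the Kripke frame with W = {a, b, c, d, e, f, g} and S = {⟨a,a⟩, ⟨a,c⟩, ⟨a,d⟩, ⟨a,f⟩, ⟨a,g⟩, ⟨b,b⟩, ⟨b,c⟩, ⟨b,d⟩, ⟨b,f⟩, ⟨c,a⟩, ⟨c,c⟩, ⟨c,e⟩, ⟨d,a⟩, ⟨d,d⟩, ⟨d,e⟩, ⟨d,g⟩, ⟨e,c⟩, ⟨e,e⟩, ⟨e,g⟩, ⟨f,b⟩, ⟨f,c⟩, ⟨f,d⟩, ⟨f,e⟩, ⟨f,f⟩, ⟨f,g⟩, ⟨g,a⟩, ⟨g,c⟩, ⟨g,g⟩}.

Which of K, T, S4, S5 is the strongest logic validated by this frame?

T

Reflexive (axiom T): yes — every world is S-related to itself.
Transitive (axiom 4): no — a S c and c S e, but not a S e.
Euclidean (axiom 5): no — a S c and a S d, but not c S d.
So F validates K, T; S4 would additionally require S to be transitive. The strongest is T.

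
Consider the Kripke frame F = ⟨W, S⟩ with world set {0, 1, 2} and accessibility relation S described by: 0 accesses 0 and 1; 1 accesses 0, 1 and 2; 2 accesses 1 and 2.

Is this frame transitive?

Transitive: no — 0 S 1 and 1 S 2, but not 0 S 2.

No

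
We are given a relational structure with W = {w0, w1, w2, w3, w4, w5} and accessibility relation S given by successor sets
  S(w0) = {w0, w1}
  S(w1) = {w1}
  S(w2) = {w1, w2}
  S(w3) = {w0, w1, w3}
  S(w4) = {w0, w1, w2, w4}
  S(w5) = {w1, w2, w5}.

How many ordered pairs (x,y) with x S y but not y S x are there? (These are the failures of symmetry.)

9

Enumerating: (w0,w1), (w2,w1), (w3,w0), (w3,w1), (w4,w0), (w4,w1), (w4,w2), (w5,w1), (w5,w2).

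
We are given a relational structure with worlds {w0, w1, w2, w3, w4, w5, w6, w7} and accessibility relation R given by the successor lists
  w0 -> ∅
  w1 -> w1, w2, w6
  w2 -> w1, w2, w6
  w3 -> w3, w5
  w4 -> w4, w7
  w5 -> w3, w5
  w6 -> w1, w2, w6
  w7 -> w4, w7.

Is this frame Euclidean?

Euclidean: yes — any two successors of a common world are R-related.

Yes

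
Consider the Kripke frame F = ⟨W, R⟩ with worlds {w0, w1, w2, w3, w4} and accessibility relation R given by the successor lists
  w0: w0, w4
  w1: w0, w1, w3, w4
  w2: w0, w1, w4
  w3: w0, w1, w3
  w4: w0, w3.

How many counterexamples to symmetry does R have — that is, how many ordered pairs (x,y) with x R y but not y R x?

Enumerating: (w1,w0), (w1,w4), (w2,w0), (w2,w1), (w2,w4), (w3,w0), (w4,w3).

7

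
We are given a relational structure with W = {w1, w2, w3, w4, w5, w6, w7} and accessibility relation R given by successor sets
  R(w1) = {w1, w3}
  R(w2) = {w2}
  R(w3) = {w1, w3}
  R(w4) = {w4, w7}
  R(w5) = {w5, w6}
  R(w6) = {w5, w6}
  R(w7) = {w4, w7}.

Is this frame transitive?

Transitive: yes — every two-step R-path is closed by a direct edge.

Yes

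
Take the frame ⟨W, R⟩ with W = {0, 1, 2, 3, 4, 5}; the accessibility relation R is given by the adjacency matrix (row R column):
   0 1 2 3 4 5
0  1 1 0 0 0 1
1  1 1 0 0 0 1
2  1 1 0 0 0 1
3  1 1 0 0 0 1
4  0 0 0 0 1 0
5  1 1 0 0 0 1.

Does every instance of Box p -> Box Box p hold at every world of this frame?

Yes

By correspondence theory, 4 is valid on a frame iff R is transitive.
Transitive: yes — every two-step R-path is closed by a direct edge.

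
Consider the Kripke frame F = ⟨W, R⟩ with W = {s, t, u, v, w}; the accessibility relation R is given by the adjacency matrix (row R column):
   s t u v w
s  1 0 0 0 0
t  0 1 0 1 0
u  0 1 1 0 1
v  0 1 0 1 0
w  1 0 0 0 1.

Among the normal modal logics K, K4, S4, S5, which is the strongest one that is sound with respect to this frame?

K

Transitive (axiom 4): no — u R t and t R v, but not u R v.
Reflexive (axiom T): yes — every world is R-related to itself.
Euclidean (axiom 5): no — u R t and u R w, but not t R w.
So F validates K; K4 would additionally require R to be transitive. The strongest is K.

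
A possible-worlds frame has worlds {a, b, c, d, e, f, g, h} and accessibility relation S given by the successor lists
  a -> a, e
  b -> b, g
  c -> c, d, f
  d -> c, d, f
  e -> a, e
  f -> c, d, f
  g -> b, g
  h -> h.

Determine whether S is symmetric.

Symmetric: yes — every pair in S has its reverse in S.

Yes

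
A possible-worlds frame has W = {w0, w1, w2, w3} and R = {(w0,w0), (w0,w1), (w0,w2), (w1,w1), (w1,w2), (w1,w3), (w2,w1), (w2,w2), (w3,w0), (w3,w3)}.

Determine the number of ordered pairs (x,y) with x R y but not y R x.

Enumerating: (w0,w1), (w0,w2), (w1,w3), (w3,w0).

4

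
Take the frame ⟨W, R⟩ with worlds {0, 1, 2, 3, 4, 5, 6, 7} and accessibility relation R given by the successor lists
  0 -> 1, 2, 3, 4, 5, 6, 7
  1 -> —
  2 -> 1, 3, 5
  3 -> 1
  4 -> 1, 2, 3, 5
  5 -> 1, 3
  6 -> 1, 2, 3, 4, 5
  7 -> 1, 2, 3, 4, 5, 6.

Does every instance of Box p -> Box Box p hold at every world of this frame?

Yes

Axiom 4 corresponds to the accessibility relation being transitive.
Transitive: yes — every two-step R-path is closed by a direct edge.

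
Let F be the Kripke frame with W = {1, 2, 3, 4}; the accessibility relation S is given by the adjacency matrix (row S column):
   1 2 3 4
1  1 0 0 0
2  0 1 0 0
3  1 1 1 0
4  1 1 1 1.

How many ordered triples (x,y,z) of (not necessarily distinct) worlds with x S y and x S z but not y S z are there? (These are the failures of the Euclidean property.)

11

Enumerating: (3,1,2), (3,1,3), (3,2,1), (3,2,3), (4,1,2), (4,1,3), (4,1,4), (4,2,1), (4,2,3), (4,2,4), (4,3,4).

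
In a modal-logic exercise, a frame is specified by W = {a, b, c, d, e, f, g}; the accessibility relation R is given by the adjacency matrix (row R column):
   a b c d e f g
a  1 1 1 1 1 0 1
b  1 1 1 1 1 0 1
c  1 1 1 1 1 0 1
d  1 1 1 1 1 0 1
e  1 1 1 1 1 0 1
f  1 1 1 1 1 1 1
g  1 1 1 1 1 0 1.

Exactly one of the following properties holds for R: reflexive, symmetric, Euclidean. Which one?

reflexive

Reflexive: yes — every world is R-related to itself.
Symmetric: no — f R a but not a R f.
Euclidean: no — f R a and f R f, but not a R f.
Only reflexive holds.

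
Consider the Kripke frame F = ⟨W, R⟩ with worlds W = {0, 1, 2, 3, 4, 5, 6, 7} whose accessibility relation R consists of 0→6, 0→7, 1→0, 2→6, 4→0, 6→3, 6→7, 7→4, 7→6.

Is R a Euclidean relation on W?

Euclidean: no — 6 R 3 and 6 R 7, but not 3 R 7.

No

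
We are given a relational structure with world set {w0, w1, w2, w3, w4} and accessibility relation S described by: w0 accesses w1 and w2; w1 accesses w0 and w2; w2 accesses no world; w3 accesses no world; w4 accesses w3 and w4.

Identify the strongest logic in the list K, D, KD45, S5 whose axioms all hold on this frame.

K

Serial (axiom D): no — w2 has no S-successor.
Euclidean (axiom 5): no — w0 S w2 and w0 S w1, but not w2 S w1.
Transitive (axiom 4): no — w0 S w1 and w1 S w0, but not w0 S w0.
Reflexive (axiom T): no — w0 is not related to itself.
So F validates K; D would additionally require S to be serial. The strongest is K.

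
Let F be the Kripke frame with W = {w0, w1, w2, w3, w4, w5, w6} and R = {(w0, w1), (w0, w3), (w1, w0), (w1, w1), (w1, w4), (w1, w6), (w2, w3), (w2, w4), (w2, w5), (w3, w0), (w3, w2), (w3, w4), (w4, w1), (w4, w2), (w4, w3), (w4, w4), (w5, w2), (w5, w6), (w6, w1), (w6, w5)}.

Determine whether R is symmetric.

Symmetric: yes — every pair in R has its reverse in R.

Yes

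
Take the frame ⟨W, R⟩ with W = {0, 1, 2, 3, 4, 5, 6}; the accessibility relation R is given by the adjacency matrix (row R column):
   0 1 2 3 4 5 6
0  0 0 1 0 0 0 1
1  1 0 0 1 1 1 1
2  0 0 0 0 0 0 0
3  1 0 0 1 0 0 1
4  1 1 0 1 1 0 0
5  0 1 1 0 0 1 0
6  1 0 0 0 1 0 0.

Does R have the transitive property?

No

Transitive: no — 0 R 6 and 6 R 4, but not 0 R 4.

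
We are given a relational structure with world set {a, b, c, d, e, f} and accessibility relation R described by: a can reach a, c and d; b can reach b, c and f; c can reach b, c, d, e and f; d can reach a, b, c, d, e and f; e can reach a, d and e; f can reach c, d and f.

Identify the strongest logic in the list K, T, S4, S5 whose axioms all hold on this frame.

T

Reflexive (axiom T): yes — every world is R-related to itself.
Transitive (axiom 4): no — a R c and c R b, but not a R b.
Euclidean (axiom 5): no — c R b and c R d, but not b R d.
So F validates K, T; S4 would additionally require R to be transitive. The strongest is T.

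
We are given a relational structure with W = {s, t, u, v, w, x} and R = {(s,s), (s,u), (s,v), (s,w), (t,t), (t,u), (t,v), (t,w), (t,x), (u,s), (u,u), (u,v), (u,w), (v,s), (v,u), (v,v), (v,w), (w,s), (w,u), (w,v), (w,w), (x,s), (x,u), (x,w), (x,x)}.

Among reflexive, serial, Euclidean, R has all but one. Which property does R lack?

Euclidean

Reflexive: yes — every world is R-related to itself.
Serial: yes — every world has a successor (e.g. s R s).
Euclidean: no — t R u and t R x, but not u R x.
Only Euclidean fails.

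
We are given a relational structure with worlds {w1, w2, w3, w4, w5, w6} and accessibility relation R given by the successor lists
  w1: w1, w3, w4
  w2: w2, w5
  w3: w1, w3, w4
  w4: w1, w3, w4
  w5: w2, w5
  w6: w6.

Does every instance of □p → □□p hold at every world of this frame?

By correspondence theory, 4 is valid on a frame iff R is transitive.
Transitive: yes — every two-step R-path is closed by a direct edge.

Yes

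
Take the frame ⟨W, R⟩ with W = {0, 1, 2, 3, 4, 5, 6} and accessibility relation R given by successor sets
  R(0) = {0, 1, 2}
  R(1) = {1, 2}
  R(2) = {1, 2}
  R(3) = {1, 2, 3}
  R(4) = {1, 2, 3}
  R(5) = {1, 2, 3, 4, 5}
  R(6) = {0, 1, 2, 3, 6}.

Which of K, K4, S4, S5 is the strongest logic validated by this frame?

K4

Transitive (axiom 4): yes — every two-step R-path is closed by a direct edge.
Reflexive (axiom T): no — 4 is not related to itself.
Euclidean (axiom 5): no — 4 R 1 and 4 R 3, but not 1 R 3.
So F validates K, K4; S4 would additionally require R to be reflexive. The strongest is K4.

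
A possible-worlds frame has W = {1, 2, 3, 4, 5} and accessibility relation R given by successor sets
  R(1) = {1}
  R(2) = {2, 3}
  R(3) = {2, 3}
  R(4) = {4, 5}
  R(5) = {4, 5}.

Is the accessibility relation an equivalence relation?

Reflexive: yes — every world is R-related to itself.
Symmetric: yes — every pair in R has its reverse in R.
Transitive: yes — every two-step R-path is closed by a direct edge.
So R is an equivalence relation.

Yes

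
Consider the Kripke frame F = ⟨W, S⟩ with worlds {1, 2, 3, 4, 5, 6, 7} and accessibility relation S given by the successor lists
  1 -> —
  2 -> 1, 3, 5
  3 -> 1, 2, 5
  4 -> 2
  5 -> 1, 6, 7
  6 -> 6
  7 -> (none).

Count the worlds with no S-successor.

2

Enumerating: 1, 7.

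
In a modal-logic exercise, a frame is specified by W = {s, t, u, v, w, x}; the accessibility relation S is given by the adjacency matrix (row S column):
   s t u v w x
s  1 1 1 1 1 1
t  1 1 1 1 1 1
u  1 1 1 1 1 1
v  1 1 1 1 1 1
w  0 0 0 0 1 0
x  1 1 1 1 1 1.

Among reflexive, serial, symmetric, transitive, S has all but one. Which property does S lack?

Reflexive: yes — every world is S-related to itself.
Serial: yes — every world has a successor (e.g. s S s).
Symmetric: no — s S w but not w S s.
Transitive: yes — every two-step S-path is closed by a direct edge.
Only symmetric fails.

symmetric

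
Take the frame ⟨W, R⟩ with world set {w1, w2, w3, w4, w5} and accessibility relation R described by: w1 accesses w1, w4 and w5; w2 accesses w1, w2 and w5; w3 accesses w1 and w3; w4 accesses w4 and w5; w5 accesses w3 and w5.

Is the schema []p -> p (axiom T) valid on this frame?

Yes

By correspondence theory, T is valid on a frame iff R is reflexive.
Reflexive: yes — every world is R-related to itself.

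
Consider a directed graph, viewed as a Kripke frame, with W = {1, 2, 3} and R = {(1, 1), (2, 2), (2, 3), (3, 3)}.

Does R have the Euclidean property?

No

Euclidean: no — 2 R 3 and 2 R 2, but not 3 R 2.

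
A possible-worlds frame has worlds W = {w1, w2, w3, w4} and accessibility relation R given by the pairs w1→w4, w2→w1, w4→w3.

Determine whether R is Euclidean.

Euclidean: no — w1 R w4 and w1 R w4, but not w4 R w4.

No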